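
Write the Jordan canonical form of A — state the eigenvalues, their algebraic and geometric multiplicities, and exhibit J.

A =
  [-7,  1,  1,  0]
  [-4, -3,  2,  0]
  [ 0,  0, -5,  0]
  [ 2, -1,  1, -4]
J_2(-5) ⊕ J_1(-5) ⊕ J_1(-4)

The characteristic polynomial is
  det(x·I − A) = x^4 + 19*x^3 + 135*x^2 + 425*x + 500 = (x + 4)*(x + 5)^3

Eigenvalues and multiplicities (the geometric multiplicity of λ is n − rank(A − λI), which equals the number of Jordan blocks for λ):
  λ = -5: algebraic multiplicity = 3, geometric multiplicity = 2
  λ = -4: algebraic multiplicity = 1, geometric multiplicity = 1

Determining the block sizes for each eigenvalue:
  λ = -5: 2 blocks summing to 3 forces exactly one block of size 2 and the rest size 1 → block sizes [2, 1]
  λ = -4: one block (gm = 1), so the single block has size am = 1 → block sizes [1]

Assembling the blocks gives a Jordan form
J =
  [-5,  1,  0,  0]
  [ 0, -5,  0,  0]
  [ 0,  0, -5,  0]
  [ 0,  0,  0, -4]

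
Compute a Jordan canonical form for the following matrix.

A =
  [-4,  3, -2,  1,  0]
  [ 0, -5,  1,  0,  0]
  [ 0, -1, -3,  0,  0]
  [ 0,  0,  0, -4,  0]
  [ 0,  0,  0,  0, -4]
J_3(-4) ⊕ J_1(-4) ⊕ J_1(-4)

The characteristic polynomial is
  det(x·I − A) = x^5 + 20*x^4 + 160*x^3 + 640*x^2 + 1280*x + 1024 = (x + 4)^5

Eigenvalues and multiplicities (the geometric multiplicity of λ is n − rank(A − λI), which equals the number of Jordan blocks for λ):
  λ = -4: algebraic multiplicity = 5, geometric multiplicity = 3

Determining the block sizes for each eigenvalue:
  λ = -4: with am = 5 and gm = 3, the partition is not yet determined (e.g. several partitions of 5 into 3 parts exist). Let N = A − (-4)·I. Computing rank(N^1) = 2, rank(N^2) = 1, rank(N^3) = 0; the number of blocks of size ≥ j is rank(N^{j−1}) − rank(N^j), giving [3, 1, 1]. So we have 1 block(s) of size 3, 2 block(s) of size 1 → block sizes [3, 1, 1]

Assembling the blocks gives a Jordan form
J =
  [-4,  1,  0,  0,  0]
  [ 0, -4,  1,  0,  0]
  [ 0,  0, -4,  0,  0]
  [ 0,  0,  0, -4,  0]
  [ 0,  0,  0,  0, -4]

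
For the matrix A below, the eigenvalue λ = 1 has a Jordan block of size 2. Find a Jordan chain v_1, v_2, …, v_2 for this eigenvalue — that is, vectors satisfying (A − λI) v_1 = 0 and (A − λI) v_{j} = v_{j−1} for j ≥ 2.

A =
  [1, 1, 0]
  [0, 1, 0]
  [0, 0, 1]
A Jordan chain for λ = 1 of length 2:
v_1 = (1, 0, 0)ᵀ
v_2 = (0, 1, 0)ᵀ

Let N = A − (1)·I. We want v_2 with N^2 v_2 = 0 but N^1 v_2 ≠ 0; then v_{j-1} := N · v_j for j = 2, …, 2.

Pick v_2 = (0, 1, 0)ᵀ.
Then v_1 = N · v_2 = (1, 0, 0)ᵀ.

Sanity check: (A − (1)·I) v_1 = (0, 0, 0)ᵀ = 0. ✓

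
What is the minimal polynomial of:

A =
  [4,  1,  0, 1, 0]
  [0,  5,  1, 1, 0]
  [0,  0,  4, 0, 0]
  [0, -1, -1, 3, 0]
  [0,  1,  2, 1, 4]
x^2 - 8*x + 16

The characteristic polynomial is χ_A(x) = (x - 4)^5, so the eigenvalues are known. The minimal polynomial is
  m_A(x) = Π_λ (x − λ)^{k_λ}
where k_λ is the size of the *largest* Jordan block for λ (equivalently, the smallest k with (A − λI)^k v = 0 for every generalised eigenvector v of λ).

  λ = 4: largest Jordan block has size 2, contributing (x − 4)^2

So m_A(x) = (x - 4)^2 = x^2 - 8*x + 16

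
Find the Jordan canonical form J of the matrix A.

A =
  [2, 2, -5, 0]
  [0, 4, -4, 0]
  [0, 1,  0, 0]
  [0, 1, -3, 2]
J_3(2) ⊕ J_1(2)

The characteristic polynomial is
  det(x·I − A) = x^4 - 8*x^3 + 24*x^2 - 32*x + 16 = (x - 2)^4

Eigenvalues and multiplicities (the geometric multiplicity of λ is n − rank(A − λI), which equals the number of Jordan blocks for λ):
  λ = 2: algebraic multiplicity = 4, geometric multiplicity = 2

Determining the block sizes for each eigenvalue:
  λ = 2: with am = 4 and gm = 2, the partition is not yet determined (e.g. several partitions of 4 into 2 parts exist). Let N = A − (2)·I. Computing rank(N^1) = 2, rank(N^2) = 1, rank(N^3) = 0; the number of blocks of size ≥ j is rank(N^{j−1}) − rank(N^j), giving [2, 1, 1]. So we have 1 block(s) of size 3, 1 block(s) of size 1 → block sizes [3, 1]

Assembling the blocks gives a Jordan form
J =
  [2, 1, 0, 0]
  [0, 2, 1, 0]
  [0, 0, 2, 0]
  [0, 0, 0, 2]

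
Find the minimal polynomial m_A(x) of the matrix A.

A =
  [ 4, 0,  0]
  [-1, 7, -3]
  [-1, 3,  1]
x^2 - 8*x + 16

The characteristic polynomial is χ_A(x) = (x - 4)^3, so the eigenvalues are known. The minimal polynomial is
  m_A(x) = Π_λ (x − λ)^{k_λ}
where k_λ is the size of the *largest* Jordan block for λ (equivalently, the smallest k with (A − λI)^k v = 0 for every generalised eigenvector v of λ).

  λ = 4: largest Jordan block has size 2, contributing (x − 4)^2

So m_A(x) = (x - 4)^2 = x^2 - 8*x + 16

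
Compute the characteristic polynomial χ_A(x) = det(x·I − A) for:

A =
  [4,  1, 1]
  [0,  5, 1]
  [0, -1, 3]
x^3 - 12*x^2 + 48*x - 64

Expanding det(x·I − A) (e.g. by cofactor expansion or by noting that A is similar to its Jordan form J, which has the same characteristic polynomial as A) gives
  χ_A(x) = x^3 - 12*x^2 + 48*x - 64
which factors as (x - 4)^3. The eigenvalues (with algebraic multiplicities) are λ = 4 with multiplicity 3.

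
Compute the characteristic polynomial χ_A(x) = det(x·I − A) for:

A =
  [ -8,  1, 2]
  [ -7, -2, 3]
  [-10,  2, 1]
x^3 + 9*x^2 + 27*x + 27

Expanding det(x·I − A) (e.g. by cofactor expansion or by noting that A is similar to its Jordan form J, which has the same characteristic polynomial as A) gives
  χ_A(x) = x^3 + 9*x^2 + 27*x + 27
which factors as (x + 3)^3. The eigenvalues (with algebraic multiplicities) are λ = -3 with multiplicity 3.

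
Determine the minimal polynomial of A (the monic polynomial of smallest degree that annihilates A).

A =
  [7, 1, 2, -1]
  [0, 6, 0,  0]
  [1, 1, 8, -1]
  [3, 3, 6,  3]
x^2 - 12*x + 36

The characteristic polynomial is χ_A(x) = (x - 6)^4, so the eigenvalues are known. The minimal polynomial is
  m_A(x) = Π_λ (x − λ)^{k_λ}
where k_λ is the size of the *largest* Jordan block for λ (equivalently, the smallest k with (A − λI)^k v = 0 for every generalised eigenvector v of λ).

  λ = 6: largest Jordan block has size 2, contributing (x − 6)^2

So m_A(x) = (x - 6)^2 = x^2 - 12*x + 36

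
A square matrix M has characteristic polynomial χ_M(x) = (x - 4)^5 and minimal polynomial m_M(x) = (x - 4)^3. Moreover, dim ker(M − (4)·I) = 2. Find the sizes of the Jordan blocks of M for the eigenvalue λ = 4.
Block sizes for λ = 4: [3, 2]

Step 1 — from the characteristic polynomial, algebraic multiplicity of λ = 4 is 5. From dim ker(M − (4)·I) = 2, there are exactly 2 Jordan blocks for λ = 4.
Step 2 — from the minimal polynomial, the factor (x − 4)^3 tells us the largest block for λ = 4 has size 3.
Step 3 — with total size 5, 2 blocks, and largest block 3, the block sizes (in nonincreasing order) are [3, 2].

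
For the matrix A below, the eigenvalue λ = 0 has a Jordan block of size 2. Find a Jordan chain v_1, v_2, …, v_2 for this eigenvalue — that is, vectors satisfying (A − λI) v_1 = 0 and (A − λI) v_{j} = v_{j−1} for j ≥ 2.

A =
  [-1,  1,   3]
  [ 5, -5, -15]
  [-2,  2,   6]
A Jordan chain for λ = 0 of length 2:
v_1 = (-1, 5, -2)ᵀ
v_2 = (1, 0, 0)ᵀ

Let N = A − (0)·I. We want v_2 with N^2 v_2 = 0 but N^1 v_2 ≠ 0; then v_{j-1} := N · v_j for j = 2, …, 2.

Pick v_2 = (1, 0, 0)ᵀ.
Then v_1 = N · v_2 = (-1, 5, -2)ᵀ.

Sanity check: (A − (0)·I) v_1 = (0, 0, 0)ᵀ = 0. ✓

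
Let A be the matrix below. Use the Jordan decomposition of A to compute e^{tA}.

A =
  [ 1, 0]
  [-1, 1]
e^{tA} =
  [exp(t), 0]
  [-t*exp(t), exp(t)]

Strategy: write A = P · J · P⁻¹ where J is a Jordan canonical form, so e^{tA} = P · e^{tJ} · P⁻¹, and e^{tJ} can be computed block-by-block.

A has Jordan form
J =
  [1, 1]
  [0, 1]
(up to reordering of blocks).

Per-block formulas:
  For a 2×2 Jordan block J_2(1): exp(t · J_2(1)) = e^(1t)·(I + t·N), where N is the 2×2 nilpotent shift.

After assembling e^{tJ} and conjugating by P, we get:

e^{tA} =
  [exp(t), 0]
  [-t*exp(t), exp(t)]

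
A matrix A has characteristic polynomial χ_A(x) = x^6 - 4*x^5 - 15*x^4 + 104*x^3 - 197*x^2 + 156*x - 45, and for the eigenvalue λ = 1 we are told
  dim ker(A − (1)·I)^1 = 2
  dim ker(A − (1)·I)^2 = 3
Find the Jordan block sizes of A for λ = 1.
Block sizes for λ = 1: [2, 1]

From the dimensions of kernels of powers, the number of Jordan blocks of size at least j is d_j − d_{j−1} where d_j = dim ker(N^j) (with d_0 = 0). Computing the differences gives [2, 1].
The number of blocks of size exactly k is (#blocks of size ≥ k) − (#blocks of size ≥ k + 1), so the partition is: 1 block(s) of size 1, 1 block(s) of size 2.
In nonincreasing order the block sizes are [2, 1].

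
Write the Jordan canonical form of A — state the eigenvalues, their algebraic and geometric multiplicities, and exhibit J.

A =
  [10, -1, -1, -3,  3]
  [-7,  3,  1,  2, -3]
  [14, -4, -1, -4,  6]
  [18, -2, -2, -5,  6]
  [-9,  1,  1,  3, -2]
J_3(1) ⊕ J_1(1) ⊕ J_1(1)

The characteristic polynomial is
  det(x·I − A) = x^5 - 5*x^4 + 10*x^3 - 10*x^2 + 5*x - 1 = (x - 1)^5

Eigenvalues and multiplicities (the geometric multiplicity of λ is n − rank(A − λI), which equals the number of Jordan blocks for λ):
  λ = 1: algebraic multiplicity = 5, geometric multiplicity = 3

Determining the block sizes for each eigenvalue:
  λ = 1: with am = 5 and gm = 3, the partition is not yet determined (e.g. several partitions of 5 into 3 parts exist). Let N = A − (1)·I. Computing rank(N^1) = 2, rank(N^2) = 1, rank(N^3) = 0; the number of blocks of size ≥ j is rank(N^{j−1}) − rank(N^j), giving [3, 1, 1]. So we have 1 block(s) of size 3, 2 block(s) of size 1 → block sizes [3, 1, 1]

Assembling the blocks gives a Jordan form
J =
  [1, 1, 0, 0, 0]
  [0, 1, 1, 0, 0]
  [0, 0, 1, 0, 0]
  [0, 0, 0, 1, 0]
  [0, 0, 0, 0, 1]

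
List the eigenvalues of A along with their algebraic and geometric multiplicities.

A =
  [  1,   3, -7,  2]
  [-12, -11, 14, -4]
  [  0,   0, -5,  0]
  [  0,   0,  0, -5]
λ = -5: alg = 4, geom = 3

Step 1 — factor the characteristic polynomial to read off the algebraic multiplicities:
  χ_A(x) = (x + 5)^4

Step 2 — compute geometric multiplicities via the rank-nullity identity g(λ) = n − rank(A − λI):
  rank(A − (-5)·I) = 1, so dim ker(A − (-5)·I) = n − 1 = 3

Summary:
  λ = -5: algebraic multiplicity = 4, geometric multiplicity = 3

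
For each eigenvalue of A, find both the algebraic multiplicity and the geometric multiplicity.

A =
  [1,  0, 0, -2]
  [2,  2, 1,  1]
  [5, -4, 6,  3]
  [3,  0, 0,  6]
λ = 3: alg = 1, geom = 1; λ = 4: alg = 3, geom = 1

Step 1 — factor the characteristic polynomial to read off the algebraic multiplicities:
  χ_A(x) = (x - 4)^3*(x - 3)

Step 2 — compute geometric multiplicities via the rank-nullity identity g(λ) = n − rank(A − λI):
  rank(A − (3)·I) = 3, so dim ker(A − (3)·I) = n − 3 = 1
  rank(A − (4)·I) = 3, so dim ker(A − (4)·I) = n − 3 = 1

Summary:
  λ = 3: algebraic multiplicity = 1, geometric multiplicity = 1
  λ = 4: algebraic multiplicity = 3, geometric multiplicity = 1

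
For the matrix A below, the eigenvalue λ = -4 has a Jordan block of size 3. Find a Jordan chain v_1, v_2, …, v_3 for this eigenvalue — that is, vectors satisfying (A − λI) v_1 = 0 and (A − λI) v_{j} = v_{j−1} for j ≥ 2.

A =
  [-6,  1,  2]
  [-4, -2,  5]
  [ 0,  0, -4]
A Jordan chain for λ = -4 of length 3:
v_1 = (1, 2, 0)ᵀ
v_2 = (2, 5, 0)ᵀ
v_3 = (0, 0, 1)ᵀ

Let N = A − (-4)·I. We want v_3 with N^3 v_3 = 0 but N^2 v_3 ≠ 0; then v_{j-1} := N · v_j for j = 3, …, 2.

Pick v_3 = (0, 0, 1)ᵀ.
Then v_2 = N · v_3 = (2, 5, 0)ᵀ.
Then v_1 = N · v_2 = (1, 2, 0)ᵀ.

Sanity check: (A − (-4)·I) v_1 = (0, 0, 0)ᵀ = 0. ✓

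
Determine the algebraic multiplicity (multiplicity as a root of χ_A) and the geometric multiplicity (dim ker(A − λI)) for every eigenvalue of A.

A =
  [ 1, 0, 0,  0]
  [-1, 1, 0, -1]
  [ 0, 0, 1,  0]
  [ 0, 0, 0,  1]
λ = 1: alg = 4, geom = 3

Step 1 — factor the characteristic polynomial to read off the algebraic multiplicities:
  χ_A(x) = (x - 1)^4

Step 2 — compute geometric multiplicities via the rank-nullity identity g(λ) = n − rank(A − λI):
  rank(A − (1)·I) = 1, so dim ker(A − (1)·I) = n − 1 = 3

Summary:
  λ = 1: algebraic multiplicity = 4, geometric multiplicity = 3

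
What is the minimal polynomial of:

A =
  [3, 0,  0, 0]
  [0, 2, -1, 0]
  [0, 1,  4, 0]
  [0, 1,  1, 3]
x^2 - 6*x + 9

The characteristic polynomial is χ_A(x) = (x - 3)^4, so the eigenvalues are known. The minimal polynomial is
  m_A(x) = Π_λ (x − λ)^{k_λ}
where k_λ is the size of the *largest* Jordan block for λ (equivalently, the smallest k with (A − λI)^k v = 0 for every generalised eigenvector v of λ).

  λ = 3: largest Jordan block has size 2, contributing (x − 3)^2

So m_A(x) = (x - 3)^2 = x^2 - 6*x + 9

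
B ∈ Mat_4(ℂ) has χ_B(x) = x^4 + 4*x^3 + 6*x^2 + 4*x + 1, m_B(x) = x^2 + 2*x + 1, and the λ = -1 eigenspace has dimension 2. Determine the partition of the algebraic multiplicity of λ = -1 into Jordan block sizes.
Block sizes for λ = -1: [2, 2]

Step 1 — from the characteristic polynomial, algebraic multiplicity of λ = -1 is 4. From dim ker(B − (-1)·I) = 2, there are exactly 2 Jordan blocks for λ = -1.
Step 2 — from the minimal polynomial, the factor (x + 1)^2 tells us the largest block for λ = -1 has size 2.
Step 3 — with total size 4, 2 blocks, and largest block 2, the block sizes (in nonincreasing order) are [2, 2].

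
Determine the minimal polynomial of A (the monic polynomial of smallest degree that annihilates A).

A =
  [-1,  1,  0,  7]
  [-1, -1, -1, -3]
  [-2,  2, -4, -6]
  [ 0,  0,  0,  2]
x^4 + 4*x^3 - 16*x - 16

The characteristic polynomial is χ_A(x) = (x - 2)*(x + 2)^3, so the eigenvalues are known. The minimal polynomial is
  m_A(x) = Π_λ (x − λ)^{k_λ}
where k_λ is the size of the *largest* Jordan block for λ (equivalently, the smallest k with (A − λI)^k v = 0 for every generalised eigenvector v of λ).

  λ = -2: largest Jordan block has size 3, contributing (x + 2)^3
  λ = 2: largest Jordan block has size 1, contributing (x − 2)

So m_A(x) = (x - 2)*(x + 2)^3 = x^4 + 4*x^3 - 16*x - 16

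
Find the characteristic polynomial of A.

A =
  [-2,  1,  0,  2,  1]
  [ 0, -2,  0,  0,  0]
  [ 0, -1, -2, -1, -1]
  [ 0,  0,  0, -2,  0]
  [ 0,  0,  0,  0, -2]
x^5 + 10*x^4 + 40*x^3 + 80*x^2 + 80*x + 32

Expanding det(x·I − A) (e.g. by cofactor expansion or by noting that A is similar to its Jordan form J, which has the same characteristic polynomial as A) gives
  χ_A(x) = x^5 + 10*x^4 + 40*x^3 + 80*x^2 + 80*x + 32
which factors as (x + 2)^5. The eigenvalues (with algebraic multiplicities) are λ = -2 with multiplicity 5.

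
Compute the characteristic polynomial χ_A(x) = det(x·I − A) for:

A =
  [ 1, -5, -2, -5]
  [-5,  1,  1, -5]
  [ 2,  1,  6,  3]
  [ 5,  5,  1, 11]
x^4 - 19*x^3 + 126*x^2 - 324*x + 216

Expanding det(x·I − A) (e.g. by cofactor expansion or by noting that A is similar to its Jordan form J, which has the same characteristic polynomial as A) gives
  χ_A(x) = x^4 - 19*x^3 + 126*x^2 - 324*x + 216
which factors as (x - 6)^3*(x - 1). The eigenvalues (with algebraic multiplicities) are λ = 1 with multiplicity 1, λ = 6 with multiplicity 3.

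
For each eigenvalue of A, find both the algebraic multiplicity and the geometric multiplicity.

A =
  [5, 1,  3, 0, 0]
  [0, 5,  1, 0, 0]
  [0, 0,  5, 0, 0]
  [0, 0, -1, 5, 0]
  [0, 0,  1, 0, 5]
λ = 5: alg = 5, geom = 3

Step 1 — factor the characteristic polynomial to read off the algebraic multiplicities:
  χ_A(x) = (x - 5)^5

Step 2 — compute geometric multiplicities via the rank-nullity identity g(λ) = n − rank(A − λI):
  rank(A − (5)·I) = 2, so dim ker(A − (5)·I) = n − 2 = 3

Summary:
  λ = 5: algebraic multiplicity = 5, geometric multiplicity = 3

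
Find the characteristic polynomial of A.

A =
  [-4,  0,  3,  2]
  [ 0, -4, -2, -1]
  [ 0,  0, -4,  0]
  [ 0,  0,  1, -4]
x^4 + 16*x^3 + 96*x^2 + 256*x + 256

Expanding det(x·I − A) (e.g. by cofactor expansion or by noting that A is similar to its Jordan form J, which has the same characteristic polynomial as A) gives
  χ_A(x) = x^4 + 16*x^3 + 96*x^2 + 256*x + 256
which factors as (x + 4)^4. The eigenvalues (with algebraic multiplicities) are λ = -4 with multiplicity 4.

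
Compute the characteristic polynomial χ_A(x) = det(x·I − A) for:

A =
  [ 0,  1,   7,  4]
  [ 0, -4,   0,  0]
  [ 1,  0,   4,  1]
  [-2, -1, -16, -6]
x^4 + 6*x^3 + x^2 - 24*x + 16

Expanding det(x·I − A) (e.g. by cofactor expansion or by noting that A is similar to its Jordan form J, which has the same characteristic polynomial as A) gives
  χ_A(x) = x^4 + 6*x^3 + x^2 - 24*x + 16
which factors as (x - 1)^2*(x + 4)^2. The eigenvalues (with algebraic multiplicities) are λ = -4 with multiplicity 2, λ = 1 with multiplicity 2.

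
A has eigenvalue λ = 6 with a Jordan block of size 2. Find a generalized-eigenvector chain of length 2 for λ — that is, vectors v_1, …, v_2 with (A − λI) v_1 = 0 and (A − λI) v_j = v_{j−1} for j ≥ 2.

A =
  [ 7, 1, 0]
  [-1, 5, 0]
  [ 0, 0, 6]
A Jordan chain for λ = 6 of length 2:
v_1 = (1, -1, 0)ᵀ
v_2 = (1, 0, 0)ᵀ

Let N = A − (6)·I. We want v_2 with N^2 v_2 = 0 but N^1 v_2 ≠ 0; then v_{j-1} := N · v_j for j = 2, …, 2.

Pick v_2 = (1, 0, 0)ᵀ.
Then v_1 = N · v_2 = (1, -1, 0)ᵀ.

Sanity check: (A − (6)·I) v_1 = (0, 0, 0)ᵀ = 0. ✓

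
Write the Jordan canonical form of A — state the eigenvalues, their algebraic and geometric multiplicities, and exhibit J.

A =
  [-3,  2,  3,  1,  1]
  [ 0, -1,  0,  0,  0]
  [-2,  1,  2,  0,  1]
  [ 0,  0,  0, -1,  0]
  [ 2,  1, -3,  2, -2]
J_2(-1) ⊕ J_2(-1) ⊕ J_1(-1)

The characteristic polynomial is
  det(x·I − A) = x^5 + 5*x^4 + 10*x^3 + 10*x^2 + 5*x + 1 = (x + 1)^5

Eigenvalues and multiplicities (the geometric multiplicity of λ is n − rank(A − λI), which equals the number of Jordan blocks for λ):
  λ = -1: algebraic multiplicity = 5, geometric multiplicity = 3

Determining the block sizes for each eigenvalue:
  λ = -1: with am = 5 and gm = 3, the partition is not yet determined (e.g. several partitions of 5 into 3 parts exist). Let N = A − (-1)·I. Computing rank(N^1) = 2, rank(N^2) = 0; the number of blocks of size ≥ j is rank(N^{j−1}) − rank(N^j), giving [3, 2]. So we have 2 block(s) of size 2, 1 block(s) of size 1 → block sizes [2, 2, 1]

Assembling the blocks gives a Jordan form
J =
  [-1,  1,  0,  0,  0]
  [ 0, -1,  0,  0,  0]
  [ 0,  0, -1,  1,  0]
  [ 0,  0,  0, -1,  0]
  [ 0,  0,  0,  0, -1]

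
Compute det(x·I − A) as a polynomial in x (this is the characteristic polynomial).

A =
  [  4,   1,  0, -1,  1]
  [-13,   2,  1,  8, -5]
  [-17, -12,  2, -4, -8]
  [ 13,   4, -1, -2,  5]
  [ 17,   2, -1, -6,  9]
x^5 - 15*x^4 + 75*x^3 - 145*x^2 + 120*x - 36

Expanding det(x·I − A) (e.g. by cofactor expansion or by noting that A is similar to its Jordan form J, which has the same characteristic polynomial as A) gives
  χ_A(x) = x^5 - 15*x^4 + 75*x^3 - 145*x^2 + 120*x - 36
which factors as (x - 6)^2*(x - 1)^3. The eigenvalues (with algebraic multiplicities) are λ = 1 with multiplicity 3, λ = 6 with multiplicity 2.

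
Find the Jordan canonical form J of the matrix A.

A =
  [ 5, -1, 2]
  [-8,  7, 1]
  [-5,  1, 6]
J_3(6)

The characteristic polynomial is
  det(x·I − A) = x^3 - 18*x^2 + 108*x - 216 = (x - 6)^3

Eigenvalues and multiplicities (the geometric multiplicity of λ is n − rank(A − λI), which equals the number of Jordan blocks for λ):
  λ = 6: algebraic multiplicity = 3, geometric multiplicity = 1

Determining the block sizes for each eigenvalue:
  λ = 6: one block (gm = 1), so the single block has size am = 3 → block sizes [3]

Assembling the blocks gives a Jordan form
J =
  [6, 1, 0]
  [0, 6, 1]
  [0, 0, 6]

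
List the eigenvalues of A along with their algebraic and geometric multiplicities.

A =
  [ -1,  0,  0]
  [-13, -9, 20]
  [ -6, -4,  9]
λ = -1: alg = 2, geom = 1; λ = 1: alg = 1, geom = 1

Step 1 — factor the characteristic polynomial to read off the algebraic multiplicities:
  χ_A(x) = (x - 1)*(x + 1)^2

Step 2 — compute geometric multiplicities via the rank-nullity identity g(λ) = n − rank(A − λI):
  rank(A − (-1)·I) = 2, so dim ker(A − (-1)·I) = n − 2 = 1
  rank(A − (1)·I) = 2, so dim ker(A − (1)·I) = n − 2 = 1

Summary:
  λ = -1: algebraic multiplicity = 2, geometric multiplicity = 1
  λ = 1: algebraic multiplicity = 1, geometric multiplicity = 1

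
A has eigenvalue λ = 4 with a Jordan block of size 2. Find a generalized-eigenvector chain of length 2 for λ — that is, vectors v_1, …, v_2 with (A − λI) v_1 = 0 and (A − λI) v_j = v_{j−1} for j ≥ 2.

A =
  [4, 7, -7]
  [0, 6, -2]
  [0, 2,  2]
A Jordan chain for λ = 4 of length 2:
v_1 = (7, 2, 2)ᵀ
v_2 = (0, 1, 0)ᵀ

Let N = A − (4)·I. We want v_2 with N^2 v_2 = 0 but N^1 v_2 ≠ 0; then v_{j-1} := N · v_j for j = 2, …, 2.

Pick v_2 = (0, 1, 0)ᵀ.
Then v_1 = N · v_2 = (7, 2, 2)ᵀ.

Sanity check: (A − (4)·I) v_1 = (0, 0, 0)ᵀ = 0. ✓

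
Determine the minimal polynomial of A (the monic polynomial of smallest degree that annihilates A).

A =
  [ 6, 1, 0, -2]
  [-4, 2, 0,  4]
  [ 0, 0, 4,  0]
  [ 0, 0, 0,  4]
x^2 - 8*x + 16

The characteristic polynomial is χ_A(x) = (x - 4)^4, so the eigenvalues are known. The minimal polynomial is
  m_A(x) = Π_λ (x − λ)^{k_λ}
where k_λ is the size of the *largest* Jordan block for λ (equivalently, the smallest k with (A − λI)^k v = 0 for every generalised eigenvector v of λ).

  λ = 4: largest Jordan block has size 2, contributing (x − 4)^2

So m_A(x) = (x - 4)^2 = x^2 - 8*x + 16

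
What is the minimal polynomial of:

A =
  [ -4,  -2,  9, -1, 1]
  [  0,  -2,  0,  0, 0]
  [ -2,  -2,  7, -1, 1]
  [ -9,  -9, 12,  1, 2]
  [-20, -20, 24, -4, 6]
x^4 - 10*x^3 + 24*x^2 + 32*x - 128

The characteristic polynomial is χ_A(x) = (x - 4)^3*(x + 2)^2, so the eigenvalues are known. The minimal polynomial is
  m_A(x) = Π_λ (x − λ)^{k_λ}
where k_λ is the size of the *largest* Jordan block for λ (equivalently, the smallest k with (A − λI)^k v = 0 for every generalised eigenvector v of λ).

  λ = -2: largest Jordan block has size 1, contributing (x + 2)
  λ = 4: largest Jordan block has size 3, contributing (x − 4)^3

So m_A(x) = (x - 4)^3*(x + 2) = x^4 - 10*x^3 + 24*x^2 + 32*x - 128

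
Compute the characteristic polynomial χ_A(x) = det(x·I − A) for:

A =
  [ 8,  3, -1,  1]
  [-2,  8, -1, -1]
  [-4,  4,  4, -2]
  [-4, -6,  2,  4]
x^4 - 24*x^3 + 216*x^2 - 864*x + 1296

Expanding det(x·I − A) (e.g. by cofactor expansion or by noting that A is similar to its Jordan form J, which has the same characteristic polynomial as A) gives
  χ_A(x) = x^4 - 24*x^3 + 216*x^2 - 864*x + 1296
which factors as (x - 6)^4. The eigenvalues (with algebraic multiplicities) are λ = 6 with multiplicity 4.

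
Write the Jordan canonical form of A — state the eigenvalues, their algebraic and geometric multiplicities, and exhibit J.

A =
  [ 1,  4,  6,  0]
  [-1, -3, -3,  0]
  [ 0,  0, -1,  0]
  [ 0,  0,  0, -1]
J_2(-1) ⊕ J_1(-1) ⊕ J_1(-1)

The characteristic polynomial is
  det(x·I − A) = x^4 + 4*x^3 + 6*x^2 + 4*x + 1 = (x + 1)^4

Eigenvalues and multiplicities (the geometric multiplicity of λ is n − rank(A − λI), which equals the number of Jordan blocks for λ):
  λ = -1: algebraic multiplicity = 4, geometric multiplicity = 3

Determining the block sizes for each eigenvalue:
  λ = -1: 3 blocks summing to 4 forces exactly one block of size 2 and the rest size 1 → block sizes [2, 1, 1]

Assembling the blocks gives a Jordan form
J =
  [-1,  1,  0,  0]
  [ 0, -1,  0,  0]
  [ 0,  0, -1,  0]
  [ 0,  0,  0, -1]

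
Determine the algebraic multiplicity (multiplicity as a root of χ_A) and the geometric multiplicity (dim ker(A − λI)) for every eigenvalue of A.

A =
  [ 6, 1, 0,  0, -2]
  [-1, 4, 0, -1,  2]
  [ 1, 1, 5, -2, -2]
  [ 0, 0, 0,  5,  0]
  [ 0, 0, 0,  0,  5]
λ = 5: alg = 5, geom = 3

Step 1 — factor the characteristic polynomial to read off the algebraic multiplicities:
  χ_A(x) = (x - 5)^5

Step 2 — compute geometric multiplicities via the rank-nullity identity g(λ) = n − rank(A − λI):
  rank(A − (5)·I) = 2, so dim ker(A − (5)·I) = n − 2 = 3

Summary:
  λ = 5: algebraic multiplicity = 5, geometric multiplicity = 3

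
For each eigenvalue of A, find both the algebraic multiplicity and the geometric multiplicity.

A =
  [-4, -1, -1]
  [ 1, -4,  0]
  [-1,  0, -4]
λ = -4: alg = 3, geom = 1

Step 1 — factor the characteristic polynomial to read off the algebraic multiplicities:
  χ_A(x) = (x + 4)^3

Step 2 — compute geometric multiplicities via the rank-nullity identity g(λ) = n − rank(A − λI):
  rank(A − (-4)·I) = 2, so dim ker(A − (-4)·I) = n − 2 = 1

Summary:
  λ = -4: algebraic multiplicity = 3, geometric multiplicity = 1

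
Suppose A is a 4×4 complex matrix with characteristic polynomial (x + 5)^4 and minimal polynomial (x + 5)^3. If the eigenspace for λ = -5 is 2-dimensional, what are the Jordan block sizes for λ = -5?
Block sizes for λ = -5: [3, 1]

Step 1 — from the characteristic polynomial, algebraic multiplicity of λ = -5 is 4. From dim ker(A − (-5)·I) = 2, there are exactly 2 Jordan blocks for λ = -5.
Step 2 — from the minimal polynomial, the factor (x + 5)^3 tells us the largest block for λ = -5 has size 3.
Step 3 — with total size 4, 2 blocks, and largest block 3, the block sizes (in nonincreasing order) are [3, 1].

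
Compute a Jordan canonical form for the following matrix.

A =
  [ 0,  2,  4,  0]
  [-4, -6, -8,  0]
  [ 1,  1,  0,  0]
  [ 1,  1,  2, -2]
J_2(-2) ⊕ J_1(-2) ⊕ J_1(-2)

The characteristic polynomial is
  det(x·I − A) = x^4 + 8*x^3 + 24*x^2 + 32*x + 16 = (x + 2)^4

Eigenvalues and multiplicities (the geometric multiplicity of λ is n − rank(A − λI), which equals the number of Jordan blocks for λ):
  λ = -2: algebraic multiplicity = 4, geometric multiplicity = 3

Determining the block sizes for each eigenvalue:
  λ = -2: 3 blocks summing to 4 forces exactly one block of size 2 and the rest size 1 → block sizes [2, 1, 1]

Assembling the blocks gives a Jordan form
J =
  [-2,  1,  0,  0]
  [ 0, -2,  0,  0]
  [ 0,  0, -2,  0]
  [ 0,  0,  0, -2]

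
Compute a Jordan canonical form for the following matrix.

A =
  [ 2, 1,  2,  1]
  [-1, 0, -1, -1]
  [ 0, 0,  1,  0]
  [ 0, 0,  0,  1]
J_3(1) ⊕ J_1(1)

The characteristic polynomial is
  det(x·I − A) = x^4 - 4*x^3 + 6*x^2 - 4*x + 1 = (x - 1)^4

Eigenvalues and multiplicities (the geometric multiplicity of λ is n − rank(A − λI), which equals the number of Jordan blocks for λ):
  λ = 1: algebraic multiplicity = 4, geometric multiplicity = 2

Determining the block sizes for each eigenvalue:
  λ = 1: with am = 4 and gm = 2, the partition is not yet determined (e.g. several partitions of 4 into 2 parts exist). Let N = A − (1)·I. Computing rank(N^1) = 2, rank(N^2) = 1, rank(N^3) = 0; the number of blocks of size ≥ j is rank(N^{j−1}) − rank(N^j), giving [2, 1, 1]. So we have 1 block(s) of size 3, 1 block(s) of size 1 → block sizes [3, 1]

Assembling the blocks gives a Jordan form
J =
  [1, 1, 0, 0]
  [0, 1, 1, 0]
  [0, 0, 1, 0]
  [0, 0, 0, 1]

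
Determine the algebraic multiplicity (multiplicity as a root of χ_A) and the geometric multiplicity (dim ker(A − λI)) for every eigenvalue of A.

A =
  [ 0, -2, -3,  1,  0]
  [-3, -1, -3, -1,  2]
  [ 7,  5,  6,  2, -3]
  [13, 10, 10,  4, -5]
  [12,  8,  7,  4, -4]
λ = 1: alg = 5, geom = 2

Step 1 — factor the characteristic polynomial to read off the algebraic multiplicities:
  χ_A(x) = (x - 1)^5

Step 2 — compute geometric multiplicities via the rank-nullity identity g(λ) = n − rank(A − λI):
  rank(A − (1)·I) = 3, so dim ker(A − (1)·I) = n − 3 = 2

Summary:
  λ = 1: algebraic multiplicity = 5, geometric multiplicity = 2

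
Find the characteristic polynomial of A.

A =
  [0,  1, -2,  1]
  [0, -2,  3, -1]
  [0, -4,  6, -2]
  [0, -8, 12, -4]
x^4

Expanding det(x·I − A) (e.g. by cofactor expansion or by noting that A is similar to its Jordan form J, which has the same characteristic polynomial as A) gives
  χ_A(x) = x^4
which factors as x^4. The eigenvalues (with algebraic multiplicities) are λ = 0 with multiplicity 4.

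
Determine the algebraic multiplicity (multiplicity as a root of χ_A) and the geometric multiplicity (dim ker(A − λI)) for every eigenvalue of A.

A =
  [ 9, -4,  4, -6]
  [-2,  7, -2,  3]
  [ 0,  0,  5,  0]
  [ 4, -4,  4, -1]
λ = 5: alg = 4, geom = 3

Step 1 — factor the characteristic polynomial to read off the algebraic multiplicities:
  χ_A(x) = (x - 5)^4

Step 2 — compute geometric multiplicities via the rank-nullity identity g(λ) = n − rank(A − λI):
  rank(A − (5)·I) = 1, so dim ker(A − (5)·I) = n − 1 = 3

Summary:
  λ = 5: algebraic multiplicity = 4, geometric multiplicity = 3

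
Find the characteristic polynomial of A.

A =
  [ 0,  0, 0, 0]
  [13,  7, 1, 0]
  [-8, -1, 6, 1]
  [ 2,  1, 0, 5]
x^4 - 18*x^3 + 108*x^2 - 216*x

Expanding det(x·I − A) (e.g. by cofactor expansion or by noting that A is similar to its Jordan form J, which has the same characteristic polynomial as A) gives
  χ_A(x) = x^4 - 18*x^3 + 108*x^2 - 216*x
which factors as x*(x - 6)^3. The eigenvalues (with algebraic multiplicities) are λ = 0 with multiplicity 1, λ = 6 with multiplicity 3.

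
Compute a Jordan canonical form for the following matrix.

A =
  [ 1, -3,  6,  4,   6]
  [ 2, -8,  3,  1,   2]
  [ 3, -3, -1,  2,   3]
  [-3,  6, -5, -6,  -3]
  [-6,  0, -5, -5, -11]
J_3(-5) ⊕ J_2(-5)

The characteristic polynomial is
  det(x·I − A) = x^5 + 25*x^4 + 250*x^3 + 1250*x^2 + 3125*x + 3125 = (x + 5)^5

Eigenvalues and multiplicities (the geometric multiplicity of λ is n − rank(A − λI), which equals the number of Jordan blocks for λ):
  λ = -5: algebraic multiplicity = 5, geometric multiplicity = 2

Determining the block sizes for each eigenvalue:
  λ = -5: with am = 5 and gm = 2, the partition is not yet determined (e.g. several partitions of 5 into 2 parts exist). Let N = A − (-5)·I. Computing rank(N^1) = 3, rank(N^2) = 1, rank(N^3) = 0; the number of blocks of size ≥ j is rank(N^{j−1}) − rank(N^j), giving [2, 2, 1]. So we have 1 block(s) of size 3, 1 block(s) of size 2 → block sizes [3, 2]

Assembling the blocks gives a Jordan form
J =
  [-5,  1,  0,  0,  0]
  [ 0, -5,  1,  0,  0]
  [ 0,  0, -5,  0,  0]
  [ 0,  0,  0, -5,  1]
  [ 0,  0,  0,  0, -5]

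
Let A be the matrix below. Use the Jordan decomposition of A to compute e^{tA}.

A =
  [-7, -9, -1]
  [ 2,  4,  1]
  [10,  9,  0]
e^{tA} =
  [-2*t*exp(t) + exp(-5*t), -3*t*exp(t) - exp(t) + exp(-5*t), -t*exp(t)]
  [2*t*exp(t), 3*t*exp(t) + exp(t), t*exp(t)]
  [-2*t*exp(t) + 2*exp(t) - 2*exp(-5*t), -3*t*exp(t) + 2*exp(t) - 2*exp(-5*t), -t*exp(t) + exp(t)]

Strategy: write A = P · J · P⁻¹ where J is a Jordan canonical form, so e^{tA} = P · e^{tJ} · P⁻¹, and e^{tJ} can be computed block-by-block.

A has Jordan form
J =
  [-5, 0, 0]
  [ 0, 1, 1]
  [ 0, 0, 1]
(up to reordering of blocks).

Per-block formulas:
  For a 1×1 block at λ = -5: exp(t · [-5]) = [e^(-5t)].
  For a 2×2 Jordan block J_2(1): exp(t · J_2(1)) = e^(1t)·(I + t·N), where N is the 2×2 nilpotent shift.

After assembling e^{tJ} and conjugating by P, we get:

e^{tA} =
  [-2*t*exp(t) + exp(-5*t), -3*t*exp(t) - exp(t) + exp(-5*t), -t*exp(t)]
  [2*t*exp(t), 3*t*exp(t) + exp(t), t*exp(t)]
  [-2*t*exp(t) + 2*exp(t) - 2*exp(-5*t), -3*t*exp(t) + 2*exp(t) - 2*exp(-5*t), -t*exp(t) + exp(t)]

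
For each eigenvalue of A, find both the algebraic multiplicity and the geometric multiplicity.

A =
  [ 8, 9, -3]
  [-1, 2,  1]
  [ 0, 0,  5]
λ = 5: alg = 3, geom = 2

Step 1 — factor the characteristic polynomial to read off the algebraic multiplicities:
  χ_A(x) = (x - 5)^3

Step 2 — compute geometric multiplicities via the rank-nullity identity g(λ) = n − rank(A − λI):
  rank(A − (5)·I) = 1, so dim ker(A − (5)·I) = n − 1 = 2

Summary:
  λ = 5: algebraic multiplicity = 3, geometric multiplicity = 2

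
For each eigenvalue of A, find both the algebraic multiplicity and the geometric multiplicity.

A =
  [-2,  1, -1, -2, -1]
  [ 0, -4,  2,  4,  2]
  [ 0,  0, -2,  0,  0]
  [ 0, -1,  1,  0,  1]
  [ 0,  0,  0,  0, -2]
λ = -2: alg = 5, geom = 4

Step 1 — factor the characteristic polynomial to read off the algebraic multiplicities:
  χ_A(x) = (x + 2)^5

Step 2 — compute geometric multiplicities via the rank-nullity identity g(λ) = n − rank(A − λI):
  rank(A − (-2)·I) = 1, so dim ker(A − (-2)·I) = n − 1 = 4

Summary:
  λ = -2: algebraic multiplicity = 5, geometric multiplicity = 4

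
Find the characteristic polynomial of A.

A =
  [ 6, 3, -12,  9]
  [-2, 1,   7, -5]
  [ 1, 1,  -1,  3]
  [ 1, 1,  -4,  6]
x^4 - 12*x^3 + 54*x^2 - 108*x + 81

Expanding det(x·I − A) (e.g. by cofactor expansion or by noting that A is similar to its Jordan form J, which has the same characteristic polynomial as A) gives
  χ_A(x) = x^4 - 12*x^3 + 54*x^2 - 108*x + 81
which factors as (x - 3)^4. The eigenvalues (with algebraic multiplicities) are λ = 3 with multiplicity 4.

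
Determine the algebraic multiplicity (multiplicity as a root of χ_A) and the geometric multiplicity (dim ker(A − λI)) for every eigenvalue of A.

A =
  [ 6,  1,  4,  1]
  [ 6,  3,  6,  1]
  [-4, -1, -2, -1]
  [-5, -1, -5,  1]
λ = 2: alg = 4, geom = 2

Step 1 — factor the characteristic polynomial to read off the algebraic multiplicities:
  χ_A(x) = (x - 2)^4

Step 2 — compute geometric multiplicities via the rank-nullity identity g(λ) = n − rank(A − λI):
  rank(A − (2)·I) = 2, so dim ker(A − (2)·I) = n − 2 = 2

Summary:
  λ = 2: algebraic multiplicity = 4, geometric multiplicity = 2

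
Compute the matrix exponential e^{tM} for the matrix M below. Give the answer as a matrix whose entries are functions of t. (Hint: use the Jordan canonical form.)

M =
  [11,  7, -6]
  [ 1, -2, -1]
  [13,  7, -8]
e^{tM} =
  [-t*exp(-2*t) + 2*exp(5*t) - exp(-2*t), exp(5*t) - exp(-2*t), t*exp(-2*t) - exp(5*t) + exp(-2*t)]
  [t*exp(-2*t), exp(-2*t), -t*exp(-2*t)]
  [-t*exp(-2*t) + 2*exp(5*t) - 2*exp(-2*t), exp(5*t) - exp(-2*t), t*exp(-2*t) - exp(5*t) + 2*exp(-2*t)]

Strategy: write M = P · J · P⁻¹ where J is a Jordan canonical form, so e^{tM} = P · e^{tJ} · P⁻¹, and e^{tJ} can be computed block-by-block.

M has Jordan form
J =
  [-2,  1, 0]
  [ 0, -2, 0]
  [ 0,  0, 5]
(up to reordering of blocks).

Per-block formulas:
  For a 2×2 Jordan block J_2(-2): exp(t · J_2(-2)) = e^(-2t)·(I + t·N), where N is the 2×2 nilpotent shift.
  For a 1×1 block at λ = 5: exp(t · [5]) = [e^(5t)].

After assembling e^{tJ} and conjugating by P, we get:

e^{tM} =
  [-t*exp(-2*t) + 2*exp(5*t) - exp(-2*t), exp(5*t) - exp(-2*t), t*exp(-2*t) - exp(5*t) + exp(-2*t)]
  [t*exp(-2*t), exp(-2*t), -t*exp(-2*t)]
  [-t*exp(-2*t) + 2*exp(5*t) - 2*exp(-2*t), exp(5*t) - exp(-2*t), t*exp(-2*t) - exp(5*t) + 2*exp(-2*t)]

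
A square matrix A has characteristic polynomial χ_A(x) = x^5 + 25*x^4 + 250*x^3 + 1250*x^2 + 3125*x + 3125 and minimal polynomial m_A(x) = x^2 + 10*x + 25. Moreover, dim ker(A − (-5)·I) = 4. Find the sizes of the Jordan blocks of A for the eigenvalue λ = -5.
Block sizes for λ = -5: [2, 1, 1, 1]

Step 1 — from the characteristic polynomial, algebraic multiplicity of λ = -5 is 5. From dim ker(A − (-5)·I) = 4, there are exactly 4 Jordan blocks for λ = -5.
Step 2 — from the minimal polynomial, the factor (x + 5)^2 tells us the largest block for λ = -5 has size 2.
Step 3 — with total size 5, 4 blocks, and largest block 2, the block sizes (in nonincreasing order) are [2, 1, 1, 1].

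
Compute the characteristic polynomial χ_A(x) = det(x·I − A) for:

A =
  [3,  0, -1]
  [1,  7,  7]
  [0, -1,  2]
x^3 - 12*x^2 + 48*x - 64

Expanding det(x·I − A) (e.g. by cofactor expansion or by noting that A is similar to its Jordan form J, which has the same characteristic polynomial as A) gives
  χ_A(x) = x^3 - 12*x^2 + 48*x - 64
which factors as (x - 4)^3. The eigenvalues (with algebraic multiplicities) are λ = 4 with multiplicity 3.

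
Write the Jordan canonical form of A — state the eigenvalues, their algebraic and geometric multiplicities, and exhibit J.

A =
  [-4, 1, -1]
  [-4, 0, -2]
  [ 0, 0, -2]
J_2(-2) ⊕ J_1(-2)

The characteristic polynomial is
  det(x·I − A) = x^3 + 6*x^2 + 12*x + 8 = (x + 2)^3

Eigenvalues and multiplicities (the geometric multiplicity of λ is n − rank(A − λI), which equals the number of Jordan blocks for λ):
  λ = -2: algebraic multiplicity = 3, geometric multiplicity = 2

Determining the block sizes for each eigenvalue:
  λ = -2: 2 blocks summing to 3 forces exactly one block of size 2 and the rest size 1 → block sizes [2, 1]

Assembling the blocks gives a Jordan form
J =
  [-2,  1,  0]
  [ 0, -2,  0]
  [ 0,  0, -2]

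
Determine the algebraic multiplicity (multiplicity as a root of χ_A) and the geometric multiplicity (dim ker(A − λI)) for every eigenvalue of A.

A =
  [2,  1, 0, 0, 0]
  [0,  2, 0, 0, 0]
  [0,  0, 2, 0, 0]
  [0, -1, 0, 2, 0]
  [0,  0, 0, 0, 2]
λ = 2: alg = 5, geom = 4

Step 1 — factor the characteristic polynomial to read off the algebraic multiplicities:
  χ_A(x) = (x - 2)^5

Step 2 — compute geometric multiplicities via the rank-nullity identity g(λ) = n − rank(A − λI):
  rank(A − (2)·I) = 1, so dim ker(A − (2)·I) = n − 1 = 4

Summary:
  λ = 2: algebraic multiplicity = 5, geometric multiplicity = 4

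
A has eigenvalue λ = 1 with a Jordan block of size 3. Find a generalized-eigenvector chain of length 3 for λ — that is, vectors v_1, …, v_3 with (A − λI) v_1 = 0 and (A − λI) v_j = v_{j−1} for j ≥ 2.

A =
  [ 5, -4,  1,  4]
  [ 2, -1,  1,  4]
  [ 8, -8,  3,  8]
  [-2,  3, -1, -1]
A Jordan chain for λ = 1 of length 3:
v_1 = (4, 4, 8, -2)ᵀ
v_2 = (0, 0, 0, 1)ᵀ
v_3 = (1, 1, 0, 0)ᵀ

Let N = A − (1)·I. We want v_3 with N^3 v_3 = 0 but N^2 v_3 ≠ 0; then v_{j-1} := N · v_j for j = 3, …, 2.

Pick v_3 = (1, 1, 0, 0)ᵀ.
Then v_2 = N · v_3 = (0, 0, 0, 1)ᵀ.
Then v_1 = N · v_2 = (4, 4, 8, -2)ᵀ.

Sanity check: (A − (1)·I) v_1 = (0, 0, 0, 0)ᵀ = 0. ✓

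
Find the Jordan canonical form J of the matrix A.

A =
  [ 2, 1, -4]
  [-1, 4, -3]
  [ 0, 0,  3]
J_3(3)

The characteristic polynomial is
  det(x·I − A) = x^3 - 9*x^2 + 27*x - 27 = (x - 3)^3

Eigenvalues and multiplicities (the geometric multiplicity of λ is n − rank(A − λI), which equals the number of Jordan blocks for λ):
  λ = 3: algebraic multiplicity = 3, geometric multiplicity = 1

Determining the block sizes for each eigenvalue:
  λ = 3: one block (gm = 1), so the single block has size am = 3 → block sizes [3]

Assembling the blocks gives a Jordan form
J =
  [3, 1, 0]
  [0, 3, 1]
  [0, 0, 3]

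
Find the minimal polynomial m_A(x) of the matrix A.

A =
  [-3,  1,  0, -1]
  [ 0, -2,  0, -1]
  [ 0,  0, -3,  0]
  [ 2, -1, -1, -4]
x^3 + 9*x^2 + 27*x + 27

The characteristic polynomial is χ_A(x) = (x + 3)^4, so the eigenvalues are known. The minimal polynomial is
  m_A(x) = Π_λ (x − λ)^{k_λ}
where k_λ is the size of the *largest* Jordan block for λ (equivalently, the smallest k with (A − λI)^k v = 0 for every generalised eigenvector v of λ).

  λ = -3: largest Jordan block has size 3, contributing (x + 3)^3

So m_A(x) = (x + 3)^3 = x^3 + 9*x^2 + 27*x + 27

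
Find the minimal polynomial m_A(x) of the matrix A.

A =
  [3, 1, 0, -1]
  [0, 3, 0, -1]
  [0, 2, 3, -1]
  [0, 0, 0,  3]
x^3 - 9*x^2 + 27*x - 27

The characteristic polynomial is χ_A(x) = (x - 3)^4, so the eigenvalues are known. The minimal polynomial is
  m_A(x) = Π_λ (x − λ)^{k_λ}
where k_λ is the size of the *largest* Jordan block for λ (equivalently, the smallest k with (A − λI)^k v = 0 for every generalised eigenvector v of λ).

  λ = 3: largest Jordan block has size 3, contributing (x − 3)^3

So m_A(x) = (x - 3)^3 = x^3 - 9*x^2 + 27*x - 27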